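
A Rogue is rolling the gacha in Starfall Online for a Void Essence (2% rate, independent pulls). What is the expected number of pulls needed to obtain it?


Expected pulls for a geometric distribution = 1/p = 100 / rate%
= 100 / 2
= 50.0

50.0 pulls


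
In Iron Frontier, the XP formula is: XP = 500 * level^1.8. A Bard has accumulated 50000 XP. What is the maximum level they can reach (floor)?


XP = 500 * level^1.8, so level = (XP / 500)^(1/1.8)
= (50000 / 500)^(1/1.8)
= 100.0^0.5556
= 12.9155
Floor: level = 12

level 12


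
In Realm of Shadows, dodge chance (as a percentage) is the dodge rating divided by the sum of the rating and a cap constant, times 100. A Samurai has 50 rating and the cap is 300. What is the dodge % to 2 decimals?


dodge% = 50 / (50 + 300) * 100
= 50 / 350 * 100
= 0.142857 * 100
= 14.29%

14.29%


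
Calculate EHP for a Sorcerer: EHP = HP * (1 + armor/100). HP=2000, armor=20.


EHP = 2000 * (1 + 20/100)
= 2000 * (1 + 0.2)
= 2000 * 1.2
= 2400.0

2400.0 EHP


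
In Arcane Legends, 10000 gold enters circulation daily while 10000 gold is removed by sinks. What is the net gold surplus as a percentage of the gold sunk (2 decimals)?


Net gold = 10000 - 10000 = 0
Inflation rate = net / sunk * 100 = 0 / 10000 * 100
= 0.0 * 100
= 0.00%

0.00%


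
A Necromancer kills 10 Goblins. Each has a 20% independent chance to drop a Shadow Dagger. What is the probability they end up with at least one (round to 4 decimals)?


P(at least one) = 1 - P(none) = 1 - (1-p)^n
p = 20/100 = 0.2
1 - p = 0.8
(1 - p)^10 = 0.8^10 = 0.107374
P(at least one) = 1 - 0.107374 = 0.8926

0.8926


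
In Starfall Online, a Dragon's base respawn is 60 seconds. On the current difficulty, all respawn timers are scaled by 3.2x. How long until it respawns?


Respawn time = base * multiplier
= 60 * 3.2
= 192.0 seconds

192.0 seconds


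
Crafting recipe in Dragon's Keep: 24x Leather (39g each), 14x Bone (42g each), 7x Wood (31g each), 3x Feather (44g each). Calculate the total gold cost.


Cost breakdown:
  Leather: 24 * 39 = 936
  Bone: 14 * 42 = 588
  Wood: 7 * 31 = 217
  Feather: 3 * 44 = 132
Total = 936 + 588 + 217 + 132 = 1873

1873 gold


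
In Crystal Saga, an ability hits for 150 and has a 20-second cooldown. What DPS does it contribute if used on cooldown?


DPS = damage / cooldown
= 150 / 20
= 7.50

7.50 DPS


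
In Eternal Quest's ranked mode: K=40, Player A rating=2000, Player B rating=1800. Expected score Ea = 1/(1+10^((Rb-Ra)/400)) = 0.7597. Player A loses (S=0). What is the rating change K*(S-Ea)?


Elo update: delta = K * (S - Ea), where S = 0 (loses)
S - Ea = 0 - 0.7597 = -0.7597
Rating change = 40 * -0.7597
= -30.39

-30.39 rating points


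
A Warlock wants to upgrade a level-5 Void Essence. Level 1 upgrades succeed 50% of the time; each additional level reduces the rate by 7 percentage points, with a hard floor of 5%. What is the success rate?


raw_rate = 50 - 7 * (5 - 1)
= 50 - 7 * 4
= 50 - 28
= 22
Apply floor: max(22, 5) = 22%

22%


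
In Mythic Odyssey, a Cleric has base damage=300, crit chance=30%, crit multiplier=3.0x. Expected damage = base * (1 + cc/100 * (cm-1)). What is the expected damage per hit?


E[dmg] = base * (1 + crit_chance * (crit_mult - 1))
cc as decimal = 30/100 = 0.3
cm - 1 = 3.0 - 1 = 2.0
Bonus factor = 0.3 * 2.0 = 0.6
Total multiplier = 1 + 0.6 = 1.6
Expected damage = 300 * 1.6 = 480.00

480.00 damage


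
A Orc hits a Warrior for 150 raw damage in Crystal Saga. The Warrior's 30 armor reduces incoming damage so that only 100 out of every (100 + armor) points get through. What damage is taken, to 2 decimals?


actual = 150 * 100 / (100 + 30)
= 150 * 100 / 130
= 15000 / 130
= 115.38

115.38 damage


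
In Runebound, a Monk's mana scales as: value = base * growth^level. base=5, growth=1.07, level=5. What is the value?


value = base * growth^level
= 5 * 1.07^5
= 5 * 1.402552
= 7.01

7.01 mana


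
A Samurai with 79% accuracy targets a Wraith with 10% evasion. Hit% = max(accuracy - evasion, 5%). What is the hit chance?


accuracy - evasion = 79 - 10 = 69
Apply floor: max(69, 5) = 69
Hit chance = 69%

69%


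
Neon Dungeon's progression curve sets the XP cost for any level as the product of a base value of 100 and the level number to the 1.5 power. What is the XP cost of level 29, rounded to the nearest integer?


XP = 100 * level^1.5
Substitute level = 29:
XP = 100 * 29^1.5
= 100 * 156.1698
= 15617

15617 XP


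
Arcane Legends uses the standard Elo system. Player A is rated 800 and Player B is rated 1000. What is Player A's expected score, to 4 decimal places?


Elo expected score: Ea = 1/(1 + 10^((Rb-Ra)/400))
Rb - Ra = 1000 - 800 = 200
(Rb-Ra)/400 = 200/400 = 0.5
10^0.5 = 3.162278
Ea = 1/(1 + 3.162278) = 1/4.162278 = 0.2403

0.2403


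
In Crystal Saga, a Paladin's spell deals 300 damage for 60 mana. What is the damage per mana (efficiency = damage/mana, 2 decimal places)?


Efficiency = damage / mana
= 300 / 60
= 5.00

5.00 dmg/mana


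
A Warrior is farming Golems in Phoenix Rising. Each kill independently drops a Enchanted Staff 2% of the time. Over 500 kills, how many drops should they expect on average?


Expected drops = kills * (drop_rate / 100)
= 500 * (2 / 100)
= 500 * 0.02
= 10.0

10.0 drops


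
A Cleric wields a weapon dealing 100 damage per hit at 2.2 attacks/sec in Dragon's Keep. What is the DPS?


DPS = damage * attack_speed
= 100 * 2.2
= 220.0

220.0 DPS


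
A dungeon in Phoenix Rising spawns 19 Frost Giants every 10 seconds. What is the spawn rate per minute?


Spawns per minute = count * (60 / interval)
= 19 * (60 / 10)
= 19 * 6.0
= 114.0

114.0 per minute


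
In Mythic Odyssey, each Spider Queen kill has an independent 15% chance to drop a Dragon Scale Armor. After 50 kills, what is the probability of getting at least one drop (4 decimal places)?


P(at least one) = 1 - P(none) = 1 - (1-p)^n
p = 15/100 = 0.15
1 - p = 0.85
(1 - p)^50 = 0.85^50 = 0.000296
P(at least one) = 1 - 0.000296 = 0.9997

0.9997


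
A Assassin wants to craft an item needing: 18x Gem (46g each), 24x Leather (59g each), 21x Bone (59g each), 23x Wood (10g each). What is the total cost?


Cost breakdown:
  Gem: 18 * 46 = 828
  Leather: 24 * 59 = 1416
  Bone: 21 * 59 = 1239
  Wood: 23 * 10 = 230
Total = 828 + 1416 + 1239 + 230 = 3713

3713 gold


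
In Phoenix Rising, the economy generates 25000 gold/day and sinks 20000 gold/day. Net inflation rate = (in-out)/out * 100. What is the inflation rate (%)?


Net gold = 25000 - 20000 = 5000
Inflation rate = net / sunk * 100 = 5000 / 20000 * 100
= 0.25 * 100
= 25.00%

25.00%


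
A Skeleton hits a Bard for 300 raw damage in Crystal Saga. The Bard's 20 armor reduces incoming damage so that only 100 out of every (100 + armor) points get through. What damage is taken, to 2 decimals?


actual = 300 * 100 / (100 + 20)
= 300 * 100 / 120
= 30000 / 120
= 250.00

250.00 damage


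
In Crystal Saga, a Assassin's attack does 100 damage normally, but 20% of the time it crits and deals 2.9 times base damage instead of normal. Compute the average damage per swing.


E[dmg] = base * (1 + crit_chance * (crit_mult - 1))
cc as decimal = 20/100 = 0.2
cm - 1 = 2.9 - 1 = 1.9
Bonus factor = 0.2 * 1.9 = 0.38
Total multiplier = 1 + 0.38 = 1.38
Expected damage = 100 * 1.38 = 138.00

138.00 damage


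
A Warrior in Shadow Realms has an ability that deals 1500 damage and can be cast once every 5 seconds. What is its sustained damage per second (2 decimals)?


DPS = damage / cooldown
= 1500 / 5
= 300.00

300.00 DPS


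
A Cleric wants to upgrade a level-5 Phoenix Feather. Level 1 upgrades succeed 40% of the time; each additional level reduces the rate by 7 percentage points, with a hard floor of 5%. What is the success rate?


raw_rate = 40 - 7 * (5 - 1)
= 40 - 7 * 4
= 40 - 28
= 12
Apply floor: max(12, 5) = 12%

12%


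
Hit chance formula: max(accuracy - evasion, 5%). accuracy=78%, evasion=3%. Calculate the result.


accuracy - evasion = 78 - 3 = 75
Apply floor: max(75, 5) = 75
Hit chance = 75%

75%


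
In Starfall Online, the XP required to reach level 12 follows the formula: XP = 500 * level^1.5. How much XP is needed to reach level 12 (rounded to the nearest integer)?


XP = 500 * level^1.5
Substitute level = 12:
XP = 500 * 12^1.5
= 500 * 41.5692
= 20785

20785 XP


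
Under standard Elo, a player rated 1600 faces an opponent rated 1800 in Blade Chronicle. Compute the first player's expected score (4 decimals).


Elo expected score: Ea = 1/(1 + 10^((Rb-Ra)/400))
Rb - Ra = 1800 - 1600 = 200
(Rb-Ra)/400 = 200/400 = 0.5
10^0.5 = 3.162278
Ea = 1/(1 + 3.162278) = 1/4.162278 = 0.2403

0.2403


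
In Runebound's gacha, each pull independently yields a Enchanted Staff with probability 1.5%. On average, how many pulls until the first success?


Expected pulls for a geometric distribution = 1/p = 100 / rate%
= 100 / 1.5
= 66.67

66.67 pulls


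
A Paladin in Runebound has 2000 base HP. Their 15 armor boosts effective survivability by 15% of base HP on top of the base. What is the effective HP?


EHP = 2000 * (1 + 15/100)
= 2000 * (1 + 0.15)
= 2000 * 1.15
= 2300.0

2300.0 EHP


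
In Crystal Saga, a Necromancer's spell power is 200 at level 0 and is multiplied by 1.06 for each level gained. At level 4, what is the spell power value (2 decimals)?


value = base * growth^level
= 200 * 1.06^4
= 200 * 1.262477
= 252.50

252.50 spell power


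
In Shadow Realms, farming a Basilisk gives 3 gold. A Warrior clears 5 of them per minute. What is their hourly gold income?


Gold per minute = 3 * 5 = 15
Gold per hour = 15 * 60 = 900

900 gold/hour


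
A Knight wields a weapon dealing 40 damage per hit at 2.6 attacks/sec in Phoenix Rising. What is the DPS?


DPS = damage * attack_speed
= 40 * 2.6
= 104.0

104.0 DPS


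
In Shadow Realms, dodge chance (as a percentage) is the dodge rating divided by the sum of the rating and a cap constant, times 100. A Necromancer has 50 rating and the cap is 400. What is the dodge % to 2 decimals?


dodge% = 50 / (50 + 400) * 100
= 50 / 450 * 100
= 0.111111 * 100
= 11.11%

11.11%


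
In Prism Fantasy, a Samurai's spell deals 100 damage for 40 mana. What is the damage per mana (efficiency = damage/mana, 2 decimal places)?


Efficiency = damage / mana
= 100 / 40
= 2.50

2.50 dmg/mana


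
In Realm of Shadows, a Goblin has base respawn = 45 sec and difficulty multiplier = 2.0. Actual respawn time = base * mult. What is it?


Respawn time = base * multiplier
= 45 * 2.0
= 90.0 seconds

90.0 seconds


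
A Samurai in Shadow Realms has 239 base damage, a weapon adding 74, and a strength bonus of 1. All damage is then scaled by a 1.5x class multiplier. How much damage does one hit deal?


Sum base + weapon + str = 239 + 74 + 1 = 314
Multiply by 1.5:
314 * 1.5 = 471.0

471.0 damage


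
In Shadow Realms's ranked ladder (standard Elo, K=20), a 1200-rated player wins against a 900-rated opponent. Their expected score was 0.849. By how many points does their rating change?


Elo update: delta = K * (S - Ea), where S = 1 (wins)
S - Ea = 1 - 0.849 = 0.151
Rating change = 20 * 0.151
= 3.02

3.02 rating points


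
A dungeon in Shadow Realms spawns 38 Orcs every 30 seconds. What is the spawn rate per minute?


Spawns per minute = count * (60 / interval)
= 38 * (60 / 30)
= 38 * 2.0
= 76.0

76.0 per minute


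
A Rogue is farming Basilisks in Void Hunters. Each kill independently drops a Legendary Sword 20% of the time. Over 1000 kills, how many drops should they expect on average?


Expected drops = kills * (drop_rate / 100)
= 1000 * (20 / 100)
= 1000 * 0.2
= 200.0

200.0 drops


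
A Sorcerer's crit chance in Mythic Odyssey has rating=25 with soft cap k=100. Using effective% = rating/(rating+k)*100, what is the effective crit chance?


effective% = rating / (rating + k) * 100
= 25 / (25 + 100) * 100
= 25 / 125 * 100
= 0.2 * 100
= 20.00%

20.00%


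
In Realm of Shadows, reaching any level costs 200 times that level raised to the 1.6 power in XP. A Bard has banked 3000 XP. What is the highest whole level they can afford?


XP = 200 * level^1.6, so level = (XP / 200)^(1/1.6)
= (3000 / 200)^(1/1.6)
= 15.0^0.625
= 5.4332
Floor: level = 5

level 5


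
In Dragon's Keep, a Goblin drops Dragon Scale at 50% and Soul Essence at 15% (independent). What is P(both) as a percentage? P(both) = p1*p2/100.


For independent events, P(both) = P(A) * P(B)
= 50% * 15%
= 750 / 100 %
= 7.5%

7.5%


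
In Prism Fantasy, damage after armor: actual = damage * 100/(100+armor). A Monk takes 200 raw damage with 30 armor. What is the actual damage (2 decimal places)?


actual = 200 * 100 / (100 + 30)
= 200 * 100 / 130
= 20000 / 130
= 153.85

153.85 damage


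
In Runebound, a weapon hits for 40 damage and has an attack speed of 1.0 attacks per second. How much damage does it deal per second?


DPS = damage * attack_speed
= 40 * 1.0
= 40.0

40.0 DPS


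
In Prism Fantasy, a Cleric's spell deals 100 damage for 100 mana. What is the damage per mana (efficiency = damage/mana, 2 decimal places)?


Efficiency = damage / mana
= 100 / 100
= 1.00

1.00 dmg/mana


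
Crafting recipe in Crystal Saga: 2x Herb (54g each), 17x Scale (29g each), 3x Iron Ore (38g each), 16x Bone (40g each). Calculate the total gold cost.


Cost breakdown:
  Herb: 2 * 54 = 108
  Scale: 17 * 29 = 493
  Iron Ore: 3 * 38 = 114
  Bone: 16 * 40 = 640
Total = 108 + 493 + 114 + 640 = 1355

1355 gold


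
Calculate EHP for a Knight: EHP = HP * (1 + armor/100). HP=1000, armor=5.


EHP = 1000 * (1 + 5/100)
= 1000 * (1 + 0.05)
= 1000 * 1.05
= 1050.0

1050.0 EHP


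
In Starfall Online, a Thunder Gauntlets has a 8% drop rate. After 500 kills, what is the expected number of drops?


Expected drops = kills * (drop_rate / 100)
= 500 * (8 / 100)
= 500 * 0.08
= 40.0

40.0 drops


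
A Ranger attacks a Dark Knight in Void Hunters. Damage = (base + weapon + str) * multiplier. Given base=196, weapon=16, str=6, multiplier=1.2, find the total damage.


Sum base + weapon + str = 196 + 16 + 6 = 218
Multiply by 1.2:
218 * 1.2 = 261.6

261.6 damage


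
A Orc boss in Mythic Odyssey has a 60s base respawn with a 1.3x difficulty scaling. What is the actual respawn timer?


Respawn time = base * multiplier
= 60 * 1.3
= 78.0 seconds

78.0 seconds


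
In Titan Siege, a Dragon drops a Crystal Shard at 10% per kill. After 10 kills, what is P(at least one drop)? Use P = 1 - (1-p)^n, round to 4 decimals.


P(at least one) = 1 - P(none) = 1 - (1-p)^n
p = 10/100 = 0.1
1 - p = 0.9
(1 - p)^10 = 0.9^10 = 0.348678
P(at least one) = 1 - 0.348678 = 0.6513

0.6513


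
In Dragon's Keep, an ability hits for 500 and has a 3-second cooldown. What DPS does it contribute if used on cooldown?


DPS = damage / cooldown
= 500 / 3
= 166.67

166.67 DPS


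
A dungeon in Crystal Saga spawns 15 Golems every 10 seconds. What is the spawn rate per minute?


Spawns per minute = count * (60 / interval)
= 15 * (60 / 10)
= 15 * 6.0
= 90.0

90.0 per minute


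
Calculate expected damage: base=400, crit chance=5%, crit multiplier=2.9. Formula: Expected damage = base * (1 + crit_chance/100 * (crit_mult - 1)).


E[dmg] = base * (1 + crit_chance * (crit_mult - 1))
cc as decimal = 5/100 = 0.05
cm - 1 = 2.9 - 1 = 1.9
Bonus factor = 0.05 * 1.9 = 0.095
Total multiplier = 1 + 0.095 = 1.095
Expected damage = 400 * 1.095 = 438.00

438.00 damage


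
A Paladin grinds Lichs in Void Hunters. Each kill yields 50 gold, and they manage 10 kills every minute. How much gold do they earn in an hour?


Gold per minute = 50 * 10 = 500
Gold per hour = 500 * 60 = 30000

30000 gold/hour


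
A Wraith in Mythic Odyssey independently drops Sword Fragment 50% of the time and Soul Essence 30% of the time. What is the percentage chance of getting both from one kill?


For independent events, P(both) = P(A) * P(B)
= 50% * 30%
= 1500 / 100 %
= 15.0%

15.0%


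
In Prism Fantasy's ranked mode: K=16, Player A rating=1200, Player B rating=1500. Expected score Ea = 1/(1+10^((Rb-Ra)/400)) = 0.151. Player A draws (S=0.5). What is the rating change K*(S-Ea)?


Elo update: delta = K * (S - Ea), where S = 0.5 (draws)
S - Ea = 0.5 - 0.151 = 0.349
Rating change = 16 * 0.349
= 5.58

5.58 rating points


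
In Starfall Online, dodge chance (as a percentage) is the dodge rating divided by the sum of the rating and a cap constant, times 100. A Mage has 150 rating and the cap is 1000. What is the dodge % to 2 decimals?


dodge% = 150 / (150 + 1000) * 100
= 150 / 1150 * 100
= 0.130435 * 100
= 13.04%

13.04%


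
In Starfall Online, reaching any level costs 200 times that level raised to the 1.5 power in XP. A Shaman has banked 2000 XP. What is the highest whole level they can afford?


XP = 200 * level^1.5, so level = (XP / 200)^(1/1.5)
= (2000 / 200)^(1/1.5)
= 10.0^0.6667
= 4.6416
Floor: level = 4

level 4


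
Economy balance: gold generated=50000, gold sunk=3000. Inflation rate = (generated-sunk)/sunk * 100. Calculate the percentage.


Net gold = 50000 - 3000 = 47000
Inflation rate = net / sunk * 100 = 47000 / 3000 * 100
= 15.666667 * 100
= 1566.67%

1566.67%


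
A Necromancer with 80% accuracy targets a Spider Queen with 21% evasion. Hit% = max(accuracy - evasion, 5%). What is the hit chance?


accuracy - evasion = 80 - 21 = 59
Apply floor: max(59, 5) = 59
Hit chance = 59%

59%


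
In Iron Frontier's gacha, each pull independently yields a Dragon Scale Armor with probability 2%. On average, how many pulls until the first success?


Expected pulls for a geometric distribution = 1/p = 100 / rate%
= 100 / 2
= 50.0

50.0 pulls


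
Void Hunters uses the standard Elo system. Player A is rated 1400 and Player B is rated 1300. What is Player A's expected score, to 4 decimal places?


Elo expected score: Ea = 1/(1 + 10^((Rb-Ra)/400))
Rb - Ra = 1300 - 1400 = -100
(Rb-Ra)/400 = -100/400 = -0.25
10^-0.25 = 0.562341
Ea = 1/(1 + 0.562341) = 1/1.562341 = 0.6401

0.6401


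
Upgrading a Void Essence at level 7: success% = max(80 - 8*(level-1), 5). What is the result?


raw_rate = 80 - 8 * (7 - 1)
= 80 - 8 * 6
= 80 - 48
= 32
Apply floor: max(32, 5) = 32%

32%


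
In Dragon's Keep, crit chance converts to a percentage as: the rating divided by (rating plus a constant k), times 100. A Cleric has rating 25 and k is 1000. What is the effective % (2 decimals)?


effective% = rating / (rating + k) * 100
= 25 / (25 + 1000) * 100
= 25 / 1025 * 100
= 0.02439 * 100
= 2.44%

2.44%


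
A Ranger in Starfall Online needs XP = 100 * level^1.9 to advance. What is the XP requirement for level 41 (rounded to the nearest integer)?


XP = 100 * level^1.9
Substitute level = 41:
XP = 100 * 41^1.9
= 100 * 1159.5496
= 115955

115955 XP


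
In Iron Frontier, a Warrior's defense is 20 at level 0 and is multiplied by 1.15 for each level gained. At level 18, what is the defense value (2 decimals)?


value = base * growth^level
= 20 * 1.15^18
= 20 * 12.375454
= 247.51

247.51 defense


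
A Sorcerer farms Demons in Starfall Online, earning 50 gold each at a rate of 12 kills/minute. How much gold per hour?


Gold per minute = 50 * 12 = 600
Gold per hour = 600 * 60 = 36000

36000 gold/hour


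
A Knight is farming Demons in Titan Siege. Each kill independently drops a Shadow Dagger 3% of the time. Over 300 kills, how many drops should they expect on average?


Expected drops = kills * (drop_rate / 100)
= 300 * (3 / 100)
= 300 * 0.03
= 9.0

9.0 drops


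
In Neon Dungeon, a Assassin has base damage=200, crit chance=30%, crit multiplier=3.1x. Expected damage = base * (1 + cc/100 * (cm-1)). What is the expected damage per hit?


E[dmg] = base * (1 + crit_chance * (crit_mult - 1))
cc as decimal = 30/100 = 0.3
cm - 1 = 3.1 - 1 = 2.1
Bonus factor = 0.3 * 2.1 = 0.63
Total multiplier = 1 + 0.63 = 1.63
Expected damage = 200 * 1.63 = 326.00

326.00 damage


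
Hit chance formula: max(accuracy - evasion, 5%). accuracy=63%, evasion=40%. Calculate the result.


accuracy - evasion = 63 - 40 = 23
Apply floor: max(23, 5) = 23
Hit chance = 23%

23%


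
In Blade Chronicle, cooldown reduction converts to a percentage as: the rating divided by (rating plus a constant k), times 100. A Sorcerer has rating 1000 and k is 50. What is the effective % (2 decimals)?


effective% = rating / (rating + k) * 100
= 1000 / (1000 + 50) * 100
= 1000 / 1050 * 100
= 0.952381 * 100
= 95.24%

95.24%


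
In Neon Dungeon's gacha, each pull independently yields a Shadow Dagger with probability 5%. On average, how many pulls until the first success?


Expected pulls for a geometric distribution = 1/p = 100 / rate%
= 100 / 5
= 20.0

20.0 pulls


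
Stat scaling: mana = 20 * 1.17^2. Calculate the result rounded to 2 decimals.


value = base * growth^level
= 20 * 1.17^2
= 20 * 1.3689
= 27.38

27.38 mana


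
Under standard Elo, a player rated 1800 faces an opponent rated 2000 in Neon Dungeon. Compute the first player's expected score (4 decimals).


Elo expected score: Ea = 1/(1 + 10^((Rb-Ra)/400))
Rb - Ra = 2000 - 1800 = 200
(Rb-Ra)/400 = 200/400 = 0.5
10^0.5 = 3.162278
Ea = 1/(1 + 3.162278) = 1/4.162278 = 0.2403

0.2403


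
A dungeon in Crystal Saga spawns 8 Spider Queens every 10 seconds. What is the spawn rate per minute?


Spawns per minute = count * (60 / interval)
= 8 * (60 / 10)
= 8 * 6.0
= 48.0

48.0 per minute


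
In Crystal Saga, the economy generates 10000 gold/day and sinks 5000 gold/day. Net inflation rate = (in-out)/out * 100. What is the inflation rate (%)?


Net gold = 10000 - 5000 = 5000
Inflation rate = net / sunk * 100 = 5000 / 5000 * 100
= 1.0 * 100
= 100.00%

100.00%


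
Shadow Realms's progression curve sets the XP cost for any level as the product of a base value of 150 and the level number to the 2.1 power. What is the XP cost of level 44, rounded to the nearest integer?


XP = 150 * level^2.1
Substitute level = 44:
XP = 150 * 44^2.1
= 150 * 2826.5106
= 423977

423977 XP


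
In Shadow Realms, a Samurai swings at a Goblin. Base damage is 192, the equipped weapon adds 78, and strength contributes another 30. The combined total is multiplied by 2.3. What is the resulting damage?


Sum base + weapon + str = 192 + 78 + 30 = 300
Multiply by 2.3:
300 * 2.3 = 690.0

690.0 damage


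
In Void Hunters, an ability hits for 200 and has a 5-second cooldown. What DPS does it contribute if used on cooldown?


DPS = damage / cooldown
= 200 / 5
= 40.00

40.00 DPS


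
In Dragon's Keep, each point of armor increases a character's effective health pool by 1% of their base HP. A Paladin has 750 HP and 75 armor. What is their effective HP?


EHP = 750 * (1 + 75/100)
= 750 * (1 + 0.75)
= 750 * 1.75
= 1312.5

1312.5 EHP


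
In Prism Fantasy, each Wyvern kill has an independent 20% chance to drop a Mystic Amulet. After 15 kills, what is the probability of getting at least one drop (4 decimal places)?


P(at least one) = 1 - P(none) = 1 - (1-p)^n
p = 20/100 = 0.2
1 - p = 0.8
(1 - p)^15 = 0.8^15 = 0.035184
P(at least one) = 1 - 0.035184 = 0.9648

0.9648


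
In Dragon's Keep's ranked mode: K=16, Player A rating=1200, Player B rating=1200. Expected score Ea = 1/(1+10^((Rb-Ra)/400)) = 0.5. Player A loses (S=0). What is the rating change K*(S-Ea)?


Elo update: delta = K * (S - Ea), where S = 0 (loses)
S - Ea = 0 - 0.5 = -0.5
Rating change = 16 * -0.5
= -8.00

-8.00 rating points


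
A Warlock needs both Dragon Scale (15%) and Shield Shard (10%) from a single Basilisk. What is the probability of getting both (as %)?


For independent events, P(both) = P(A) * P(B)
= 15% * 10%
= 150 / 100 %
= 1.5%

1.5%


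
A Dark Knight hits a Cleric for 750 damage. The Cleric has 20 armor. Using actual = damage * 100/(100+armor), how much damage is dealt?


actual = 750 * 100 / (100 + 20)
= 750 * 100 / 120
= 75000 / 120
= 625.00

625.00 damage


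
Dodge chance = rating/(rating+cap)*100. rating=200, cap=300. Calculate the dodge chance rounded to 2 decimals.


dodge% = 200 / (200 + 300) * 100
= 200 / 500 * 100
= 0.4 * 100
= 40.00%

40.00%


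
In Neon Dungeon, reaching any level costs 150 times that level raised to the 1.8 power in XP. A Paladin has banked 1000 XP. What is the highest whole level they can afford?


XP = 150 * level^1.8, so level = (XP / 150)^(1/1.8)
= (1000 / 150)^(1/1.8)
= 6.6667^0.5556
= 2.869
Floor: level = 2

level 2


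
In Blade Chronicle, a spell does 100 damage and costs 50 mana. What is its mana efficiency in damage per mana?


Efficiency = damage / mana
= 100 / 50
= 2.00

2.00 dmg/mana


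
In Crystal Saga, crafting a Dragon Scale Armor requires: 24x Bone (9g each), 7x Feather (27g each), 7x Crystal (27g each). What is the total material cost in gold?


Cost breakdown:
  Bone: 24 * 9 = 216
  Feather: 7 * 27 = 189
  Crystal: 7 * 27 = 189
Total = 216 + 189 + 189 = 594

594 gold


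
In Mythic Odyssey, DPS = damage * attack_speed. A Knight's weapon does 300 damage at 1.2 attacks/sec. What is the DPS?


DPS = damage * attack_speed
= 300 * 1.2
= 360.0

360.0 DPS


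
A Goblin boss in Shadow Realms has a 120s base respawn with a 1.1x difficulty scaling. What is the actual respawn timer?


Respawn time = base * multiplier
= 120 * 1.1
= 132.0 seconds

132.0 seconds


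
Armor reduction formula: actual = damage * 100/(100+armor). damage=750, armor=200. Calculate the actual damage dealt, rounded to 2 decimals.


actual = 750 * 100 / (100 + 200)
= 750 * 100 / 300
= 75000 / 300
= 250.00

250.00 damage


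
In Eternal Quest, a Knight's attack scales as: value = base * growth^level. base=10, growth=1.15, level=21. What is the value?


value = base * growth^level
= 10 * 1.15^21
= 10 * 18.821518
= 188.22

188.22 attack


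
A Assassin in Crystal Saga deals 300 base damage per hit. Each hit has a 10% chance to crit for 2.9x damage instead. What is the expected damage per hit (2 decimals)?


E[dmg] = base * (1 + crit_chance * (crit_mult - 1))
cc as decimal = 10/100 = 0.1
cm - 1 = 2.9 - 1 = 1.9
Bonus factor = 0.1 * 1.9 = 0.19
Total multiplier = 1 + 0.19 = 1.19
Expected damage = 300 * 1.19 = 357.00

357.00 damage


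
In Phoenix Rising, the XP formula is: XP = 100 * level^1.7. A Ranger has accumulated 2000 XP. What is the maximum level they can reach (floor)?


XP = 100 * level^1.7, so level = (XP / 100)^(1/1.7)
= (2000 / 100)^(1/1.7)
= 20.0^0.5882
= 5.8252
Floor: level = 5

level 5


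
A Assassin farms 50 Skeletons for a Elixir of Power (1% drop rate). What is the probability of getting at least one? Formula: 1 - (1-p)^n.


P(at least one) = 1 - P(none) = 1 - (1-p)^n
p = 1/100 = 0.01
1 - p = 0.99
(1 - p)^50 = 0.99^50 = 0.605006
P(at least one) = 1 - 0.605006 = 0.3950

0.3950


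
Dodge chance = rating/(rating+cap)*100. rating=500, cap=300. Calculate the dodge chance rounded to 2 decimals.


dodge% = 500 / (500 + 300) * 100
= 500 / 800 * 100
= 0.625 * 100
= 62.50%

62.50%


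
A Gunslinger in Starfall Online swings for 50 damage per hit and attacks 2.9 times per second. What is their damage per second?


DPS = damage * attack_speed
= 50 * 2.9
= 145.0

145.0 DPS


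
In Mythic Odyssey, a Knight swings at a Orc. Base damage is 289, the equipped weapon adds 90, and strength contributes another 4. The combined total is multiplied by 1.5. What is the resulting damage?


Sum base + weapon + str = 289 + 90 + 4 = 383
Multiply by 1.5:
383 * 1.5 = 574.5

574.5 damage


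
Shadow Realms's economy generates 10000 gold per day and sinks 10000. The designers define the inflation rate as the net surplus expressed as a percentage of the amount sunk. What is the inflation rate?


Net gold = 10000 - 10000 = 0
Inflation rate = net / sunk * 100 = 0 / 10000 * 100
= 0.0 * 100
= 0.00%

0.00%


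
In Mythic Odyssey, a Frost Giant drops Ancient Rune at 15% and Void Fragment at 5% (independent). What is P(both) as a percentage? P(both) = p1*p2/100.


For independent events, P(both) = P(A) * P(B)
= 15% * 5%
= 75 / 100 %
= 0.75%

0.75%


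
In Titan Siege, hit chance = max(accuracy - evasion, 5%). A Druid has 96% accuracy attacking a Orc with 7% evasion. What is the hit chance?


accuracy - evasion = 96 - 7 = 89
Apply floor: max(89, 5) = 89
Hit chance = 89%

89%


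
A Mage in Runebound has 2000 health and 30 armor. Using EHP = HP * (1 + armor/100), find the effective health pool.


EHP = 2000 * (1 + 30/100)
= 2000 * (1 + 0.3)
= 2000 * 1.3
= 2600.0

2600.0 EHP


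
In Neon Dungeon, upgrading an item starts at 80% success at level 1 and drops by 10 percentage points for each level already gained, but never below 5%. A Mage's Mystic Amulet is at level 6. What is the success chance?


raw_rate = 80 - 10 * (6 - 1)
= 80 - 10 * 5
= 80 - 50
= 30
Apply floor: max(30, 5) = 30%

30%


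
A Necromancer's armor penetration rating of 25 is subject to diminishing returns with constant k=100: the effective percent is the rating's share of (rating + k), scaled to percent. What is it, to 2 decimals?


effective% = rating / (rating + k) * 100
= 25 / (25 + 100) * 100
= 25 / 125 * 100
= 0.2 * 100
= 20.00%

20.00%


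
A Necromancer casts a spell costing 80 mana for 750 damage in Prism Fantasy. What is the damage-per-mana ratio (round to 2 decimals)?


Efficiency = damage / mana
= 750 / 80
= 9.38

9.38 dmg/mana


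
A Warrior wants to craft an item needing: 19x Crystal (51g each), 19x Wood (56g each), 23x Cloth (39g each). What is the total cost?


Cost breakdown:
  Crystal: 19 * 51 = 969
  Wood: 19 * 56 = 1064
  Cloth: 23 * 39 = 897
Total = 969 + 1064 + 897 = 2930

2930 gold


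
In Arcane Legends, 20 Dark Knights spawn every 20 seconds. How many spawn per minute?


Spawns per minute = count * (60 / interval)
= 20 * (60 / 20)
= 20 * 3.0
= 60.0

60.0 per minute


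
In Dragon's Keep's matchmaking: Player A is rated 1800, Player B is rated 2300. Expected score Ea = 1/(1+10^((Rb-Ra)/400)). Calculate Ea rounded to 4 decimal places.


Elo expected score: Ea = 1/(1 + 10^((Rb-Ra)/400))
Rb - Ra = 2300 - 1800 = 500
(Rb-Ra)/400 = 500/400 = 1.25
10^1.25 = 17.782794
Ea = 1/(1 + 17.782794) = 1/18.782794 = 0.0532

0.0532


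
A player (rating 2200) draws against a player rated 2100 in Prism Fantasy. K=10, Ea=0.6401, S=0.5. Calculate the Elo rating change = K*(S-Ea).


Elo update: delta = K * (S - Ea), where S = 0.5 (draws)
S - Ea = 0.5 - 0.6401 = -0.1401
Rating change = 10 * -0.1401
= -1.40

-1.40 rating points


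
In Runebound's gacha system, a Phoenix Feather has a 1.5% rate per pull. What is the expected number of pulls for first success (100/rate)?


Expected pulls for a geometric distribution = 1/p = 100 / rate%
= 100 / 1.5
= 66.67

66.67 pulls


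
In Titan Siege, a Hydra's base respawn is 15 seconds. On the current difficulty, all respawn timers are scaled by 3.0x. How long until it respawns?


Respawn time = base * multiplier
= 15 * 3.0
= 45.0 seconds

45.0 seconds


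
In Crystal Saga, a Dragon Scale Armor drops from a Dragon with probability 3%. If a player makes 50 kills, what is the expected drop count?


Expected drops = kills * (drop_rate / 100)
= 50 * (3 / 100)
= 50 * 0.03
= 1.5

1.5 drops


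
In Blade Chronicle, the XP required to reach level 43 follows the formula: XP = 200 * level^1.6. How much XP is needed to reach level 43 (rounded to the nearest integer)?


XP = 200 * level^1.6
Substitute level = 43:
XP = 200 * 43^1.6
= 200 * 410.7235
= 82145

82145 XP


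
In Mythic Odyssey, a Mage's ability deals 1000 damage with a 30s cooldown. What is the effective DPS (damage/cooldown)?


DPS = damage / cooldown
= 1000 / 30
= 33.33

33.33 DPS


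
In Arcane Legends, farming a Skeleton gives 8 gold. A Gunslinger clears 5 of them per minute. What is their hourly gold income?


Gold per minute = 8 * 5 = 40
Gold per hour = 40 * 60 = 2400

2400 gold/hour


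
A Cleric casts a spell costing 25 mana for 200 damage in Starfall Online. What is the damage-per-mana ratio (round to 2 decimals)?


Efficiency = damage / mana
= 200 / 25
= 8.00

8.00 dmg/mana


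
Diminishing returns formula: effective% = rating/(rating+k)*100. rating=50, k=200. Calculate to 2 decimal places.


effective% = rating / (rating + k) * 100
= 50 / (50 + 200) * 100
= 50 / 250 * 100
= 0.2 * 100
= 20.00%

20.00%


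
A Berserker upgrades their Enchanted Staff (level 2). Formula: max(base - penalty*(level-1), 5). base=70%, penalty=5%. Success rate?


raw_rate = 70 - 5 * (2 - 1)
= 70 - 5 * 1
= 70 - 5
= 65
Apply floor: max(65, 5) = 65%

65%


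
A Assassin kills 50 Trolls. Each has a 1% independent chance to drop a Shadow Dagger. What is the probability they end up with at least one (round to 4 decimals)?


P(at least one) = 1 - P(none) = 1 - (1-p)^n
p = 1/100 = 0.01
1 - p = 0.99
(1 - p)^50 = 0.99^50 = 0.605006
P(at least one) = 1 - 0.605006 = 0.3950

0.3950


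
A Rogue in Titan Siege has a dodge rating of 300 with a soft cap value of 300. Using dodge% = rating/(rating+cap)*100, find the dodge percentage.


dodge% = 300 / (300 + 300) * 100
= 300 / 600 * 100
= 0.5 * 100
= 50.00%

50.00%


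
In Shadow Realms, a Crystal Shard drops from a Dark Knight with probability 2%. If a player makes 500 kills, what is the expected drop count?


Expected drops = kills * (drop_rate / 100)
= 500 * (2 / 100)
= 500 * 0.02
= 10.0

10.0 drops


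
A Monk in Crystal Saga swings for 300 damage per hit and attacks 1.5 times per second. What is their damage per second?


DPS = damage * attack_speed
= 300 * 1.5
= 450.0

450.0 DPS


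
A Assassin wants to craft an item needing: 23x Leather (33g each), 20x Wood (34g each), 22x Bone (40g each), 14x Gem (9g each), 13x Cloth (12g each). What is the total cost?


Cost breakdown:
  Leather: 23 * 33 = 759
  Wood: 20 * 34 = 680
  Bone: 22 * 40 = 880
  Gem: 14 * 9 = 126
  Cloth: 13 * 12 = 156
Total = 759 + 680 + 880 + 126 + 156 = 2601

2601 gold


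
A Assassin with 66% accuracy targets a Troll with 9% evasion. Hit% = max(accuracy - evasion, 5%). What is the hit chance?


accuracy - evasion = 66 - 9 = 57
Apply floor: max(57, 5) = 57
Hit chance = 57%

57%


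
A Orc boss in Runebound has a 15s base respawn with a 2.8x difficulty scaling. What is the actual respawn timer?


Respawn time = base * multiplier
= 15 * 2.8
= 42.0 seconds

42.0 seconds


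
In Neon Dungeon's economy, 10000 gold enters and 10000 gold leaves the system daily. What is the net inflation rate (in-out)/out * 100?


Net gold = 10000 - 10000 = 0
Inflation rate = net / sunk * 100 = 0 / 10000 * 100
= 0.0 * 100
= 0.00%

0.00%


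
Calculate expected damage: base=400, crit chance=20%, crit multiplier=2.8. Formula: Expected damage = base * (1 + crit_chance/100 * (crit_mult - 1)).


E[dmg] = base * (1 + crit_chance * (crit_mult - 1))
cc as decimal = 20/100 = 0.2
cm - 1 = 2.8 - 1 = 1.8
Bonus factor = 0.2 * 1.8 = 0.36
Total multiplier = 1 + 0.36 = 1.36
Expected damage = 400 * 1.36 = 544.00

544.00 damage


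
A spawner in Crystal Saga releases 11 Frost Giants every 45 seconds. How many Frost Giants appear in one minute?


Spawns per minute = count * (60 / interval)
= 11 * (60 / 45)
= 11 * 1.3333
= 14.67

14.67 per minute


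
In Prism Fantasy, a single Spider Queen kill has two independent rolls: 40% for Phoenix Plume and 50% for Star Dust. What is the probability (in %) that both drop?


For independent events, P(both) = P(A) * P(B)
= 40% * 50%
= 2000 / 100 %
= 20.0%

20.0%


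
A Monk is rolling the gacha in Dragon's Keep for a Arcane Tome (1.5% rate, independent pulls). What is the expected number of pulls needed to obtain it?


Expected pulls for a geometric distribution = 1/p = 100 / rate%
= 100 / 1.5
= 66.67

66.67 pulls


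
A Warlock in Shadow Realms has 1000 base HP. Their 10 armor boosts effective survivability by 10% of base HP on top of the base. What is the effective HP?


EHP = 1000 * (1 + 10/100)
= 1000 * (1 + 0.1)
= 1000 * 1.1
= 1100.0

1100.0 EHP


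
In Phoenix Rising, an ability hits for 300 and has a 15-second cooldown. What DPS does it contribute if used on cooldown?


DPS = damage / cooldown
= 300 / 15
= 20.00

20.00 DPS


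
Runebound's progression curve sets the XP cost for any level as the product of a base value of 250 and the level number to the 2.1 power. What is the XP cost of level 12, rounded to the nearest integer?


XP = 250 * level^2.1
Substitute level = 12:
XP = 250 * 12^2.1
= 250 * 184.6208
= 46155

46155 XP


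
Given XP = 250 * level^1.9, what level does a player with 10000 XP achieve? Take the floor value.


XP = 250 * level^1.9, so level = (XP / 250)^(1/1.9)
= (10000 / 250)^(1/1.9)
= 40.0^0.5263
= 6.9693
Floor: level = 6

level 6


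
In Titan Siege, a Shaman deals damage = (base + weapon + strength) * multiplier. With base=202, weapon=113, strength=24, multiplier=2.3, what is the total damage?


Sum base + weapon + str = 202 + 113 + 24 = 339
Multiply by 2.3:
339 * 2.3 = 779.7

779.7 damage


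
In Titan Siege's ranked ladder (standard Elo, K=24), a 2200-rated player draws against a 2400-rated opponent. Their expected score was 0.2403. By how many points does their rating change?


Elo update: delta = K * (S - Ea), where S = 0.5 (draws)
S - Ea = 0.5 - 0.2403 = 0.2597
Rating change = 24 * 0.2597
= 6.23

6.23 rating points


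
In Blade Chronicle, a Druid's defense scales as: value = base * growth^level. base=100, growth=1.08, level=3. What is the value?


value = base * growth^level
= 100 * 1.08^3
= 100 * 1.259712
= 125.97

125.97 defense


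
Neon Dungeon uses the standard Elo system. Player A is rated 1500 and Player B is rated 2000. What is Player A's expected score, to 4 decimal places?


Elo expected score: Ea = 1/(1 + 10^((Rb-Ra)/400))
Rb - Ra = 2000 - 1500 = 500
(Rb-Ra)/400 = 500/400 = 1.25
10^1.25 = 17.782794
Ea = 1/(1 + 17.782794) = 1/18.782794 = 0.0532

0.0532


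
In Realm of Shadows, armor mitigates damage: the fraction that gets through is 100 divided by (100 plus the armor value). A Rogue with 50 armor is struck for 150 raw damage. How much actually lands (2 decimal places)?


actual = 150 * 100 / (100 + 50)
= 150 * 100 / 150
= 15000 / 150
= 100.00

100.00 damage


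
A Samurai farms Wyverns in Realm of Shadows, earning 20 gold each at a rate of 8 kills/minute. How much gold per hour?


Gold per minute = 20 * 8 = 160
Gold per hour = 160 * 60 = 9600

9600 gold/hour


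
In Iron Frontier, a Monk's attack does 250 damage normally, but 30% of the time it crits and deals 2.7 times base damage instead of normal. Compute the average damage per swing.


E[dmg] = base * (1 + crit_chance * (crit_mult - 1))
cc as decimal = 30/100 = 0.3
cm - 1 = 2.7 - 1 = 1.7
Bonus factor = 0.3 * 1.7 = 0.51
Total multiplier = 1 + 0.51 = 1.51
Expected damage = 250 * 1.51 = 377.50

377.50 damage


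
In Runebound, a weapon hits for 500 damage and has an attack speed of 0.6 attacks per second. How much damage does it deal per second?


DPS = damage * attack_speed
= 500 * 0.6
= 300.0

300.0 DPS


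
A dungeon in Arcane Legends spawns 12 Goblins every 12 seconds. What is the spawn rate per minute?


Spawns per minute = count * (60 / interval)
= 12 * (60 / 12)
= 12 * 5.0
= 60.0

60.0 per minute


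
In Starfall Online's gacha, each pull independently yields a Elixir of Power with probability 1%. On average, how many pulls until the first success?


Expected pulls for a geometric distribution = 1/p = 100 / rate%
= 100 / 1
= 100.0

100.0 pulls


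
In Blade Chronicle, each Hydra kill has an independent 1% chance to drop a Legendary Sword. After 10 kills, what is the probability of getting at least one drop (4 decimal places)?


P(at least one) = 1 - P(none) = 1 - (1-p)^n
p = 1/100 = 0.01
1 - p = 0.99
(1 - p)^10 = 0.99^10 = 0.904382
P(at least one) = 1 - 0.904382 = 0.0956

0.0956
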